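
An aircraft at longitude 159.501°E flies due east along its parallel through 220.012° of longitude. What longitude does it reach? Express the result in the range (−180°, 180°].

Start at +159.501°; shift +220.012° → +379.513°.
+379.513° lies outside (−180°, 180°]; subtract 360° → +19.513°.

19.513°E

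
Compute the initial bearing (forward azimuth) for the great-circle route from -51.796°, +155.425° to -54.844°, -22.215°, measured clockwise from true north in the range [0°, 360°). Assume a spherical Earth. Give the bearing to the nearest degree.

Δλ = -22.215 − 155.425 = -177.640°.
θ = atan2( sin Δλ · cos φ₂ , cos φ₁ · sin φ₂ − sin φ₁ · cos φ₂ · cos Δλ )
  = atan2(-0.02371, -0.95774) = -178.582° → normalised to [0°, 360°): 181.418°.

181°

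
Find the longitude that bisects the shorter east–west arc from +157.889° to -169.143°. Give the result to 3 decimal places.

+174.373°

Signed shortest Δλ from +157.889° to -169.143° is +32.968°.
Midpoint longitude = +157.889° + (+32.968°)/2 = +157.889° + 16.484° = +174.373°.
(The naïve average (+157.889 + -169.143)/2 = -5.627° is on the wrong side of the globe.)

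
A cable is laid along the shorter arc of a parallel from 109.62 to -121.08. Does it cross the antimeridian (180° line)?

Naïve |-121.08 − 109.62| = 230.7° > 180°, so the shorter arc goes the other way round — across 180°.
Signed shortest Δλ = ((-121.08 − 109.62 + 180) mod 360) − 180 = 129.3°.
Going east by 129.3° from +109.62° passes through 180° before reaching -121.08°.

Yes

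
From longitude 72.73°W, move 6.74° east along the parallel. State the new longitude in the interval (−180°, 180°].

Start at -72.73°; shift +6.74° → -65.99°.
-65.99° already lies in (−180°, 180°].

65.99°W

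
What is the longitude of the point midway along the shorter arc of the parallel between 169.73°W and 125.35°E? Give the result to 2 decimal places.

Signed shortest Δλ from -169.73° to +125.35° is -64.92°.
Midpoint longitude = -169.73° + (-64.92°)/2 = -169.73° − 32.46° = -202.19°.
Normalise into (−180°, 180°]: +157.81°.
(The naïve average (-169.73 + +125.35)/2 = -22.19° is on the wrong side of the globe.)

157.81°E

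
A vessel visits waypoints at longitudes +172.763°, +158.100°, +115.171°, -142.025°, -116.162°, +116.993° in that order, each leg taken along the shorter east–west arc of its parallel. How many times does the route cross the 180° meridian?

2

Leg 1: +172.763° → +158.100°, shortest Δλ = -14.663° (west) — does not cross 180°.
Leg 2: +158.100° → +115.171°, shortest Δλ = -42.929° (west) — does not cross 180°.
Leg 3: +115.171° → -142.025°, shortest Δλ = 102.804° (east) — crosses 180°.
Leg 4: -142.025° → -116.162°, shortest Δλ = 25.863° (east) — does not cross 180°.
Leg 5: -116.162° → +116.993°, shortest Δλ = -126.845° (west) — crosses 180°.
Total crossings: 2.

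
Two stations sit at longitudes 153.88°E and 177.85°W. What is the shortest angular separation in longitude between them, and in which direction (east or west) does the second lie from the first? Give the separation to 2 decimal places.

28.27° east

Raw difference: -177.85 − 153.88 = -331.73°.
Normalise into (−180°, 180°]: -331.73° + 360° = 28.27°.
Positive ⇒ the second point lies to the east; separation 28.27°.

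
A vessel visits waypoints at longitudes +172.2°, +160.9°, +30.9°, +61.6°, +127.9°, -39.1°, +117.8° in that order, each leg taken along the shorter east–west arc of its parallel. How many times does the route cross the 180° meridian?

Leg 1: +172.2° → +160.9°, shortest Δλ = -11.3° (west) — does not cross 180°.
Leg 2: +160.9° → +30.9°, shortest Δλ = -130.0° (west) — does not cross 180°.
Leg 3: +30.9° → +61.6°, shortest Δλ = 30.7° (east) — does not cross 180°.
Leg 4: +61.6° → +127.9°, shortest Δλ = 66.3° (east) — does not cross 180°.
Leg 5: +127.9° → -39.1°, shortest Δλ = -167.0° (west) — does not cross 180°.
Leg 6: -39.1° → +117.8°, shortest Δλ = 156.9° (east) — does not cross 180°.
Total crossings: 0.

0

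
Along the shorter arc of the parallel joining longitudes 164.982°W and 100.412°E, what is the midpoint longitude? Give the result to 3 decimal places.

147.715°E

Signed shortest Δλ from -164.982° to +100.412° is -94.606°.
Midpoint longitude = -164.982° + (-94.606°)/2 = -164.982° − 47.303° = -212.285°.
Normalise into (−180°, 180°]: +147.715°.
(The naïve average (-164.982 + +100.412)/2 = -32.285° is on the wrong side of the globe.)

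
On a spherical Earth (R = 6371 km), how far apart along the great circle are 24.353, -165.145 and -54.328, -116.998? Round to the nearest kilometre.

Δλ = -116.998 − -165.145 = 48.147°.
Δφ = -54.328 − 24.353 = -78.681°.
a = sin²(Δφ/2) + cos φ₁ · cos φ₂ · sin²(Δλ/2) = 0.490260.
c = 2·atan2(√a, √(1−a)) = 1.55131 rad → d = 6371·c ≈ 9883.43 km.

9883 km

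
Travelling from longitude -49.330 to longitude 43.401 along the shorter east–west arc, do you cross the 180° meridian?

No

Signed shortest Δλ = ((43.401 − -49.330 + 180) mod 360) − 180 = 92.731°.
Going east by 92.731° from -49.330° reaches +43.401° without touching 180°.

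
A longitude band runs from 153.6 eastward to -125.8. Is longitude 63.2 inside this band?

No

Band width going east from +153.6° to -125.8°: ((-125.8 − 153.6) mod 360) = 80.6°.
Offset of +63.2° east of the west edge: ((63.2 − 153.6) mod 360) = 269.6°.
269.6° > 80.6° ⇒ outside.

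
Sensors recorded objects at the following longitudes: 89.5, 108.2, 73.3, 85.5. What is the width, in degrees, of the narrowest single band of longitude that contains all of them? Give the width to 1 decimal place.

Sort the longitudes: +73.3°, +85.5°, +89.5°, +108.2°.
Eastward gaps between consecutive values (wrapping around): 12.2°, 4.0°, 18.7°, 325.1°.
Largest gap = 325.1° ⇒ minimal covering band is its complement: 360° − 325.1° = 34.9°.
Band runs from +73.3° eastward to +108.2°.

34.9°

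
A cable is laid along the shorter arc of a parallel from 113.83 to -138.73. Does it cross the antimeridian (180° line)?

Naïve |-138.73 − 113.83| = 252.56° > 180°, so the shorter arc goes the other way round — across 180°.
Signed shortest Δλ = ((-138.73 − 113.83 + 180) mod 360) − 180 = 107.44°.
Going east by 107.44° from +113.83° passes through 180° before reaching -138.73°.

Yes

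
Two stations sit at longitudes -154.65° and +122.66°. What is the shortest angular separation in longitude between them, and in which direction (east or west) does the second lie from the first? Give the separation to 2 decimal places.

Raw difference: 122.66 − -154.65 = 277.31°.
Normalise into (−180°, 180°]: 277.31° − 360° = -82.69°.
Negative ⇒ the second point lies to the west; separation 82.69°.

82.69° west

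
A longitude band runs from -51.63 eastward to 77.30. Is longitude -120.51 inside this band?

No

Band width going east from -51.63° to +77.30°: ((77.30 − -51.63) mod 360) = 128.93°.
Offset of -120.51° east of the west edge: ((-120.51 − -51.63) mod 360) = 291.12°.
291.12° > 128.93° ⇒ outside.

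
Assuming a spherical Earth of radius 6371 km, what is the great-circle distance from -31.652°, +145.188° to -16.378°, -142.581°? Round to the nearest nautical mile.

3998 nmi

Δλ = -142.581 − 145.188 = -287.769°; wrapped into (−180°, 180°]: 72.231°.
Δφ = -16.378 − -31.652 = 15.274°.
a = sin²(Δφ/2) + cos φ₁ · cos φ₂ · sin²(Δλ/2) = 0.301394.
c = 2·atan2(√a, √(1−a)) = 1.16232 rad → d = 6371·c ≈ 7405.14 km ≈ 3998.46 nmi.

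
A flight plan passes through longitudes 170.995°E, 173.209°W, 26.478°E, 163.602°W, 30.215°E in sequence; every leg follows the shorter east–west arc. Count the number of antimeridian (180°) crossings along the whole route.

Leg 1: +170.995° → -173.209°, shortest Δλ = 15.796° (east) — crosses 180°.
Leg 2: -173.209° → +26.478°, shortest Δλ = -160.313° (west) — crosses 180°.
Leg 3: +26.478° → -163.602°, shortest Δλ = 169.92° (east) — crosses 180°.
Leg 4: -163.602° → +30.215°, shortest Δλ = -166.183° (west) — crosses 180°.
Total crossings: 4.

4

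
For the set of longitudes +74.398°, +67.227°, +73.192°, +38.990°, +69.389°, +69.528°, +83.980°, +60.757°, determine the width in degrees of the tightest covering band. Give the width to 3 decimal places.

44.990°

Sort the longitudes: +38.990°, +60.757°, +67.227°, +69.389°, +69.528°, +73.192°, +74.398°, +83.980°.
Eastward gaps between consecutive values (wrapping around): 21.767°, 6.470°, 2.162°, 0.139°, 3.664°, 1.206°, 9.582°, 315.010°.
Largest gap = 315.010° ⇒ minimal covering band is its complement: 360° − 315.010° = 44.990°.
Band runs from +38.990° eastward to +83.980°.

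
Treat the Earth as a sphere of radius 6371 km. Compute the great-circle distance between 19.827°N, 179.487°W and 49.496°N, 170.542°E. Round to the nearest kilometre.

3416 km

Δλ = 170.542 − -179.487 = 350.029°; wrapped into (−180°, 180°]: -9.971°.
Δφ = 49.496 − 19.827 = 29.669°.
a = sin²(Δφ/2) + cos φ₁ · cos φ₂ · sin²(Δλ/2) = 0.070165.
c = 2·atan2(√a, √(1−a)) = 0.53617 rad → d = 6371·c ≈ 3415.95 km.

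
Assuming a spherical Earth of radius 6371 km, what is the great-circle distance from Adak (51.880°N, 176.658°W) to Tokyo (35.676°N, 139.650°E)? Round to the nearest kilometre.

3867 km

Δλ = 139.650 − -176.658 = 316.308°; wrapped into (−180°, 180°]: -43.692°.
Δφ = 35.676 − 51.880 = -16.204°.
a = sin²(Δφ/2) + cos φ₁ · cos φ₂ · sin²(Δλ/2) = 0.089299.
c = 2·atan2(√a, √(1−a)) = 0.60693 rad → d = 6371·c ≈ 3866.76 km.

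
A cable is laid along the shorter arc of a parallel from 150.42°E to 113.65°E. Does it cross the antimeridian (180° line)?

Signed shortest Δλ = ((113.65 − 150.42 + 180) mod 360) − 180 = -36.77°.
Going west by 36.77° from +150.42° reaches +113.65° without touching 180°.

No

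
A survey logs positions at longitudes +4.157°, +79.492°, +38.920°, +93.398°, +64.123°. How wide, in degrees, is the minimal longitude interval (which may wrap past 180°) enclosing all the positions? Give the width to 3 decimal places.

89.241°

Sort the longitudes: +4.157°, +38.920°, +64.123°, +79.492°, +93.398°.
Eastward gaps between consecutive values (wrapping around): 34.763°, 25.203°, 15.369°, 13.906°, 270.759°.
Largest gap = 270.759° ⇒ minimal covering band is its complement: 360° − 270.759° = 89.241°.
Band runs from +4.157° eastward to +93.398°.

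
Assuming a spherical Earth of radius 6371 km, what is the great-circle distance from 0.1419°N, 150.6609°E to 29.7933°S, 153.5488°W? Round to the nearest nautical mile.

Δλ = -153.5488 − 150.6609 = -304.2097°; wrapped into (−180°, 180°]: 55.7903°.
Δφ = -29.7933 − 0.1419 = -29.9352°.
a = sin²(Δφ/2) + cos φ₁ · cos φ₂ · sin²(Δλ/2) = 0.256661.
c = 2·atan2(√a, √(1−a)) = 1.06251 rad → d = 6371·c ≈ 6769.27 km ≈ 3655.11 nmi.

3655 nmi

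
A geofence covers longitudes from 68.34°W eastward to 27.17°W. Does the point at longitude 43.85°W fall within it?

Band width going east from -68.34° to -27.17°: ((-27.17 − -68.34) mod 360) = 41.17°.
Offset of -43.85° east of the west edge: ((-43.85 − -68.34) mod 360) = 24.49°.
24.49° ≤ 41.17° ⇒ inside.

Yes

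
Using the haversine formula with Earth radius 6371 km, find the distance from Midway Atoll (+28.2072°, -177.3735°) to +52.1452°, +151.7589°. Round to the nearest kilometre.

3684 km

Δλ = 151.7589 − -177.3735 = 329.1324°; wrapped into (−180°, 180°]: -30.8676°.
Δφ = 52.1452 − 28.2072 = 23.9380°.
a = sin²(Δφ/2) + cos φ₁ · cos φ₂ · sin²(Δλ/2) = 0.081307.
c = 2·atan2(√a, √(1−a)) = 0.57831 rad → d = 6371·c ≈ 3684.44 km.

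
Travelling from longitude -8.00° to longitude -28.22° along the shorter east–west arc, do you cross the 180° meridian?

No

Signed shortest Δλ = ((-28.22 − -8.00 + 180) mod 360) − 180 = -20.22°.
Going west by 20.22° from -8.00° reaches -28.22° without touching 180°.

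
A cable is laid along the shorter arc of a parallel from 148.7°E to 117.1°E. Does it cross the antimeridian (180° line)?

Signed shortest Δλ = ((117.1 − 148.7 + 180) mod 360) − 180 = -31.6°.
Going west by 31.6° from +148.7° reaches +117.1° without touching 180°.

No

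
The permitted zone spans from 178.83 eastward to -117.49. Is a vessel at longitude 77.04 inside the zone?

Band width going east from +178.83° to -117.49°: ((-117.49 − 178.83) mod 360) = 63.68°.
Offset of +77.04° east of the west edge: ((77.04 − 178.83) mod 360) = 258.21°.
258.21° > 63.68° ⇒ outside.

No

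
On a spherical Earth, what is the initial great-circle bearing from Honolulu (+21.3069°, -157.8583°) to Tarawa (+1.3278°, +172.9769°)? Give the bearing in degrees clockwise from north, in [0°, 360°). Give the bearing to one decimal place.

Δλ = 172.9769 − -157.8583 = 330.8352°; wrapped into (−180°, 180°]: -29.1648°.
θ = atan2( sin Δλ · cos φ₂ , cos φ₁ · sin φ₂ − sin φ₁ · cos φ₂ · cos Δλ )
  = atan2(-0.48719, -0.29562) = -121.249° → normalised to [0°, 360°): 238.751°.

238.8°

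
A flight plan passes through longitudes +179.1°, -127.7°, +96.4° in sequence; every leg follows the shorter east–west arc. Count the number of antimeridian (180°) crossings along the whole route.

Leg 1: +179.1° → -127.7°, shortest Δλ = 53.2° (east) — crosses 180°.
Leg 2: -127.7° → +96.4°, shortest Δλ = -135.9° (west) — crosses 180°.
Total crossings: 2.

2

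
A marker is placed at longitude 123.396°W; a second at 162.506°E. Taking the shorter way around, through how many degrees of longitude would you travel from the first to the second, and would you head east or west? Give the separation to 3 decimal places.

Raw difference: 162.506 − -123.396 = 285.902°.
Normalise into (−180°, 180°]: 285.902° − 360° = -74.098°.
Negative ⇒ the second point lies to the west; separation 74.098°.

74.098° west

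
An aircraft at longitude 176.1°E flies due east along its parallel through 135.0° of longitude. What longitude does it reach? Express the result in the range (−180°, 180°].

Start at +176.1°; shift +135.0° → +311.1°.
+311.1° lies outside (−180°, 180°]; subtract 360° → -48.9°.

48.9°W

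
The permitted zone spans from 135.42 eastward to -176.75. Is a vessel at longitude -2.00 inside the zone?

No

Band width going east from +135.42° to -176.75°: ((-176.75 − 135.42) mod 360) = 47.83°.
Offset of -2.00° east of the west edge: ((-2.00 − 135.42) mod 360) = 222.58°.
222.58° > 47.83° ⇒ outside.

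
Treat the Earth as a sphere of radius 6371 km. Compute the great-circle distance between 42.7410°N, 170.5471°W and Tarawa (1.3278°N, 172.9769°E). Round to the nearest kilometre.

Δλ = 172.9769 − -170.5471 = 343.5240°; wrapped into (−180°, 180°]: -16.4760°.
Δφ = 1.3278 − 42.7410 = -41.4132°.
a = sin²(Δφ/2) + cos φ₁ · cos φ₂ · sin²(Δλ/2) = 0.140095.
c = 2·atan2(√a, √(1−a)) = 0.76727 rad → d = 6371·c ≈ 4888.26 km.

4888 km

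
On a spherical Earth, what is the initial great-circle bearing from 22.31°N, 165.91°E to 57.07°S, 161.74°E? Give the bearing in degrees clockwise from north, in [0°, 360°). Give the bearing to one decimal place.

182.3°

Δλ = 161.74 − 165.91 = -4.17°.
θ = atan2( sin Δλ · cos φ₂ , cos φ₁ · sin φ₂ − sin φ₁ · cos φ₂ · cos Δλ )
  = atan2(-0.03953, -0.98232) = -177.696° → normalised to [0°, 360°): 182.304°.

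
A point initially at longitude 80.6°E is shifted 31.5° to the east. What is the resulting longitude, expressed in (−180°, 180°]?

112.1°E

Start at +80.6°; shift +31.5° → +112.1°.
+112.1° already lies in (−180°, 180°].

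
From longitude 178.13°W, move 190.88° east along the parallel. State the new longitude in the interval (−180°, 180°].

12.75°E

Start at -178.13°; shift +190.88° → +12.75°.
+12.75° already lies in (−180°, 180°].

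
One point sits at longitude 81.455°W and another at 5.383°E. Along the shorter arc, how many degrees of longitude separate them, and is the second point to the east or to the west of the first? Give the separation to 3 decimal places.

86.838° east

Raw difference: 5.383 − -81.455 = 86.838°.
Normalise into (−180°, 180°]: 86.838° stays 86.838°.
Positive ⇒ the second point lies to the east; separation 86.838°.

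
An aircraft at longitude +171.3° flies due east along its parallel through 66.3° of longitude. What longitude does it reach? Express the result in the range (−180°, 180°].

Start at +171.3°; shift +66.3° → +237.6°.
+237.6° lies outside (−180°, 180°]; subtract 360° → -122.4°.

-122.4°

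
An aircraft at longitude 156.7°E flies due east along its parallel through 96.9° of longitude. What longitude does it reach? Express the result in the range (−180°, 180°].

106.4°W

Start at +156.7°; shift +96.9° → +253.6°.
+253.6° lies outside (−180°, 180°]; subtract 360° → -106.4°.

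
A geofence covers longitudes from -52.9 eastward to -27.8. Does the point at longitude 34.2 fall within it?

No

Band width going east from -52.9° to -27.8°: ((-27.8 − -52.9) mod 360) = 25.1°.
Offset of +34.2° east of the west edge: ((34.2 − -52.9) mod 360) = 87.1°.
87.1° > 25.1° ⇒ outside.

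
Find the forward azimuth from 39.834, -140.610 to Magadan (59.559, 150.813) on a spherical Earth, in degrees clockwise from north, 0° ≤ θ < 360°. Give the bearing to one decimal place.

Δλ = 150.813 − -140.610 = 291.423°; wrapped into (−180°, 180°]: -68.577°.
θ = atan2( sin Δλ · cos φ₂ , cos φ₁ · sin φ₂ − sin φ₁ · cos φ₂ · cos Δλ )
  = atan2(-0.47165, 0.54351) = -40.951° → normalised to [0°, 360°): 319.049°.

319.0°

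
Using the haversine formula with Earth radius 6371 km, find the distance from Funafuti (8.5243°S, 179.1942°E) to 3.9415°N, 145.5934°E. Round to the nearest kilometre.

3975 km

Δλ = 145.5934 − 179.1942 = -33.6008°.
Δφ = 3.9415 − -8.5243 = 12.4658°.
a = sin²(Δφ/2) + cos φ₁ · cos φ₂ · sin²(Δλ/2) = 0.094212.
c = 2·atan2(√a, √(1−a)) = 0.62395 rad → d = 6371·c ≈ 3975.21 km.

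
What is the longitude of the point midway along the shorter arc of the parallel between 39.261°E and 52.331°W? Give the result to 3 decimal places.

6.535°W

Signed shortest Δλ from +39.261° to -52.331° is -91.592°.
Midpoint longitude = +39.261° + (-91.592°)/2 = +39.261° − 45.796° = -6.535°.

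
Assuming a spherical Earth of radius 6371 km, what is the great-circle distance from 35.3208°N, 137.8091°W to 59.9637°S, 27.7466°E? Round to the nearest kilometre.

Δλ = 27.7466 − -137.8091 = 165.5557°.
Δφ = -59.9637 − 35.3208 = -95.2845°.
a = sin²(Δφ/2) + cos φ₁ · cos φ₂ · sin²(Δλ/2) = 0.948007.
c = 2·atan2(√a, √(1−a)) = 2.68151 rad → d = 6371·c ≈ 17083.88 km.

17084 km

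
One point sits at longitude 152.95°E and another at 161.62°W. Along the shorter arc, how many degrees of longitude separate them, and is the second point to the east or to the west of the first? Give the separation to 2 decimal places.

Raw difference: -161.62 − 152.95 = -314.57°.
Normalise into (−180°, 180°]: -314.57° + 360° = 45.43°.
Positive ⇒ the second point lies to the east; separation 45.43°.

45.43° east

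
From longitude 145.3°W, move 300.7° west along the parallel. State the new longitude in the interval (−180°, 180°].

86.0°W

Start at -145.3°; shift −300.7° → -446.0°.
-446.0° lies outside (−180°, 180°]; add 360° → -86.0°.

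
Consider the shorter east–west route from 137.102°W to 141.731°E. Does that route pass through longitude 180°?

Naïve |141.731 − -137.102| = 278.833° > 180°, so the shorter arc goes the other way round — across 180°.
Signed shortest Δλ = ((141.731 − -137.102 + 180) mod 360) − 180 = -81.167°.
Going west by 81.167° from -137.102° passes through 180° before reaching +141.731°.

Yes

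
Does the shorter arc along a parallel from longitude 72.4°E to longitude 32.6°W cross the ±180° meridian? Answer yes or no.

Signed shortest Δλ = ((-32.6 − 72.4 + 180) mod 360) − 180 = -105.0°.
Going west by 105.0° from +72.4° reaches -32.6° without touching 180°.

No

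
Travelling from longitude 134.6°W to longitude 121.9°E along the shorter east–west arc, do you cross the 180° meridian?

Yes

Naïve |121.9 − -134.6| = 256.5° > 180°, so the shorter arc goes the other way round — across 180°.
Signed shortest Δλ = ((121.9 − -134.6 + 180) mod 360) − 180 = -103.5°.
Going west by 103.5° from -134.6° passes through 180° before reaching +121.9°.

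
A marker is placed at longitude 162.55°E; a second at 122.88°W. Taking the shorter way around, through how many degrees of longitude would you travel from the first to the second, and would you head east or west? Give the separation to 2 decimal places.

Raw difference: -122.88 − 162.55 = -285.43°.
Normalise into (−180°, 180°]: -285.43° + 360° = 74.57°.
Positive ⇒ the second point lies to the east; separation 74.57°.

74.57° east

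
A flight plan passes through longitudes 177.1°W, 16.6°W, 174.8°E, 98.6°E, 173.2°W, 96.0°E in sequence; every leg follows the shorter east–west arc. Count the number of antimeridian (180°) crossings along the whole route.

Leg 1: -177.1° → -16.6°, shortest Δλ = 160.5° (east) — does not cross 180°.
Leg 2: -16.6° → +174.8°, shortest Δλ = -168.6° (west) — crosses 180°.
Leg 3: +174.8° → +98.6°, shortest Δλ = -76.2° (west) — does not cross 180°.
Leg 4: +98.6° → -173.2°, shortest Δλ = 88.2° (east) — crosses 180°.
Leg 5: -173.2° → +96.0°, shortest Δλ = -90.8° (west) — crosses 180°.
Total crossings: 3.

3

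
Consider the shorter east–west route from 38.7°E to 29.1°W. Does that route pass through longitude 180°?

No

Signed shortest Δλ = ((-29.1 − 38.7 + 180) mod 360) − 180 = -67.8°.
Going west by 67.8° from +38.7° reaches -29.1° without touching 180°.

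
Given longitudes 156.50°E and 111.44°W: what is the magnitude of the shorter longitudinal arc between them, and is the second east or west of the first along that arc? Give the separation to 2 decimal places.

92.06° east

Raw difference: -111.44 − 156.50 = -267.94°.
Normalise into (−180°, 180°]: -267.94° + 360° = 92.06°.
Positive ⇒ the second point lies to the east; separation 92.06°.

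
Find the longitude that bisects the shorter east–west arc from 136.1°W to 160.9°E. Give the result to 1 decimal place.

167.6°W

Signed shortest Δλ from -136.1° to +160.9° is -63.0°.
Midpoint longitude = -136.1° + (-63.0°)/2 = -136.1° − 31.5° = -167.6°.
(The naïve average (-136.1 + +160.9)/2 = 12.4° is on the wrong side of the globe.)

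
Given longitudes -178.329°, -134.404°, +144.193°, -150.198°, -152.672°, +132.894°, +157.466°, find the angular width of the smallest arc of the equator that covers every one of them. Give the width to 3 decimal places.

Sort the longitudes: -178.329°, -152.672°, -150.198°, -134.404°, +132.894°, +144.193°, +157.466°.
Eastward gaps between consecutive values (wrapping around): 25.657°, 2.474°, 15.794°, 267.298°, 11.299°, 13.273°, 24.205°.
Largest gap = 267.298° ⇒ minimal covering band is its complement: 360° − 267.298° = 92.702°.
Band runs from +132.894° eastward to -134.404°, crossing the antimeridian.

92.702°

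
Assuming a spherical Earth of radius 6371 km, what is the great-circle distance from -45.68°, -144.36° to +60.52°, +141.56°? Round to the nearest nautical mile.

Δλ = 141.56 − -144.36 = 285.92°; wrapped into (−180°, 180°]: -74.08°.
Δφ = 60.52 − -45.68 = 106.20°.
a = sin²(Δφ/2) + cos φ₁ · cos φ₂ · sin²(Δλ/2) = 0.764254.
c = 2·atan2(√a, √(1−a)) = 2.12764 rad → d = 6371·c ≈ 13555.18 km ≈ 7319.21 nmi.

7319 nmi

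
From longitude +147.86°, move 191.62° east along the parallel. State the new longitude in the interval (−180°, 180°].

-20.52°

Start at +147.86°; shift +191.62° → +339.48°.
+339.48° lies outside (−180°, 180°]; subtract 360° → -20.52°.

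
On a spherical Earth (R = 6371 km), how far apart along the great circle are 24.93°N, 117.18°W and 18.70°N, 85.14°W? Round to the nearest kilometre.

Δλ = -85.14 − -117.18 = 32.04°.
Δφ = 18.70 − 24.93 = -6.23°.
a = sin²(Δφ/2) + cos φ₁ · cos φ₂ · sin²(Δλ/2) = 0.068372.
c = 2·atan2(√a, √(1−a)) = 0.52911 rad → d = 6371·c ≈ 3370.96 km.

3371 km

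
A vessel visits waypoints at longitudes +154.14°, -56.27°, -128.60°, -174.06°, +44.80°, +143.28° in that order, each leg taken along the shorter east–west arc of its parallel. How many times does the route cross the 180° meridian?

Leg 1: +154.14° → -56.27°, shortest Δλ = 149.59° (east) — crosses 180°.
Leg 2: -56.27° → -128.60°, shortest Δλ = -72.33° (west) — does not cross 180°.
Leg 3: -128.60° → -174.06°, shortest Δλ = -45.46° (west) — does not cross 180°.
Leg 4: -174.06° → +44.80°, shortest Δλ = -141.14° (west) — crosses 180°.
Leg 5: +44.80° → +143.28°, shortest Δλ = 98.48° (east) — does not cross 180°.
Total crossings: 2.

2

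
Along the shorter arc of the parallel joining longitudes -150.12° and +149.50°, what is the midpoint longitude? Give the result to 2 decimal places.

+179.69°

Signed shortest Δλ from -150.12° to +149.50° is -60.38°.
Midpoint longitude = -150.12° + (-60.38°)/2 = -150.12° − 30.19° = -180.31°.
Normalise into (−180°, 180°]: +179.69°.
(The naïve average (-150.12 + +149.50)/2 = -0.31° is on the wrong side of the globe.)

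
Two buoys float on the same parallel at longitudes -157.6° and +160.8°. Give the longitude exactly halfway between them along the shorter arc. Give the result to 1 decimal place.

-178.4°

Signed shortest Δλ from -157.6° to +160.8° is -41.6°.
Midpoint longitude = -157.6° + (-41.6°)/2 = -157.6° − 20.8° = -178.4°.
(The naïve average (-157.6 + +160.8)/2 = 1.6° is on the wrong side of the globe.)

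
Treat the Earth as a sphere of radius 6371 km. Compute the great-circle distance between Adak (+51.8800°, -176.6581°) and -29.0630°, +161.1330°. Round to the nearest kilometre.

Δλ = 161.1330 − -176.6581 = 337.7911°; wrapped into (−180°, 180°]: -22.2089°.
Δφ = -29.0630 − 51.8800 = -80.9430°.
a = sin²(Δφ/2) + cos φ₁ · cos φ₂ · sin²(Δλ/2) = 0.441307.
c = 2·atan2(√a, √(1−a)) = 1.45314 rad → d = 6371·c ≈ 9257.95 km.

9258 km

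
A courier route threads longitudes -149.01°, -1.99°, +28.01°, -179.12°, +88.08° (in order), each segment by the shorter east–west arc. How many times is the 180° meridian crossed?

Leg 1: -149.01° → -1.99°, shortest Δλ = 147.02° (east) — does not cross 180°.
Leg 2: -1.99° → +28.01°, shortest Δλ = 30.0° (east) — does not cross 180°.
Leg 3: +28.01° → -179.12°, shortest Δλ = 152.87° (east) — crosses 180°.
Leg 4: -179.12° → +88.08°, shortest Δλ = -92.8° (west) — crosses 180°.
Total crossings: 2.

2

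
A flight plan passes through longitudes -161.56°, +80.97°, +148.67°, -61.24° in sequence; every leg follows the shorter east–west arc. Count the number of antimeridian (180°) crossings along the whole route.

Leg 1: -161.56° → +80.97°, shortest Δλ = -117.47° (west) — crosses 180°.
Leg 2: +80.97° → +148.67°, shortest Δλ = 67.7° (east) — does not cross 180°.
Leg 3: +148.67° → -61.24°, shortest Δλ = 150.09° (east) — crosses 180°.
Total crossings: 2.

2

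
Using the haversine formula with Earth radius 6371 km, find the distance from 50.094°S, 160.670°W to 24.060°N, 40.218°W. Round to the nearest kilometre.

Δλ = -40.218 − -160.670 = 120.452°.
Δφ = 24.060 − -50.094 = 74.154°.
a = sin²(Δφ/2) + cos φ₁ · cos φ₂ · sin²(Δλ/2) = 0.804815.
c = 2·atan2(√a, √(1−a)) = 2.22639 rad → d = 6371·c ≈ 14184.33 km.

14184 km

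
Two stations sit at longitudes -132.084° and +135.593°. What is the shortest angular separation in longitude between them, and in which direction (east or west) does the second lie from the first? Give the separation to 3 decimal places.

92.323° west

Raw difference: 135.593 − -132.084 = 267.677°.
Normalise into (−180°, 180°]: 267.677° − 360° = -92.323°.
Negative ⇒ the second point lies to the west; separation 92.323°.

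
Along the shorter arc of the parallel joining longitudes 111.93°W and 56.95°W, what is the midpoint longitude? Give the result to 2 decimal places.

Signed shortest Δλ from -111.93° to -56.95° is +54.98°.
Midpoint longitude = -111.93° + (+54.98°)/2 = -111.93° + 27.49° = -84.44°.

84.44°W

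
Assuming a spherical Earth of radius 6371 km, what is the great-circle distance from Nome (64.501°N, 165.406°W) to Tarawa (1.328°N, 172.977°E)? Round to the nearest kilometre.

7239 km

Δλ = 172.977 − -165.406 = 338.383°; wrapped into (−180°, 180°]: -21.617°.
Δφ = 1.328 − 64.501 = -63.173°.
a = sin²(Δφ/2) + cos φ₁ · cos φ₂ · sin²(Δλ/2) = 0.289486.
c = 2·atan2(√a, √(1−a)) = 1.13622 rad → d = 6371·c ≈ 7238.84 km.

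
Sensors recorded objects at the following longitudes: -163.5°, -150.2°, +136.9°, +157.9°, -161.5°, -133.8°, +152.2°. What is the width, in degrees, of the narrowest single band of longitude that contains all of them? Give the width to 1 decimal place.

89.3°

Sort the longitudes: -163.5°, -161.5°, -150.2°, -133.8°, +136.9°, +152.2°, +157.9°.
Eastward gaps between consecutive values (wrapping around): 2.0°, 11.3°, 16.4°, 270.7°, 15.3°, 5.7°, 38.6°.
Largest gap = 270.7° ⇒ minimal covering band is its complement: 360° − 270.7° = 89.3°.
Band runs from +136.9° eastward to -133.8°, crossing the antimeridian.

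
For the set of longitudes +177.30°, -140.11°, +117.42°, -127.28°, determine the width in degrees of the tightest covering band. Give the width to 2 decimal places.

Sort the longitudes: -140.11°, -127.28°, +117.42°, +177.30°.
Eastward gaps between consecutive values (wrapping around): 12.83°, 244.70°, 59.88°, 42.59°.
Largest gap = 244.70° ⇒ minimal covering band is its complement: 360° − 244.70° = 115.30°.
Band runs from +117.42° eastward to -127.28°, crossing the antimeridian.

115.30°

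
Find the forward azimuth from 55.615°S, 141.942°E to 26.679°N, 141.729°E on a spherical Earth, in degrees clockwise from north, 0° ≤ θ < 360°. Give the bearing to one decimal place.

359.8°

Δλ = 141.729 − 141.942 = -0.213°.
θ = atan2( sin Δλ · cos φ₂ , cos φ₁ · sin φ₂ − sin φ₁ · cos φ₂ · cos Δλ )
  = atan2(-0.00332, 0.99096) = -0.192° → normalised to [0°, 360°): 359.808°.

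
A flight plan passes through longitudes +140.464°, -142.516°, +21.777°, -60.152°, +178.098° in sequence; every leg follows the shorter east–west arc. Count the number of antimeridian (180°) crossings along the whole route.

Leg 1: +140.464° → -142.516°, shortest Δλ = 77.02° (east) — crosses 180°.
Leg 2: -142.516° → +21.777°, shortest Δλ = 164.293° (east) — does not cross 180°.
Leg 3: +21.777° → -60.152°, shortest Δλ = -81.929° (west) — does not cross 180°.
Leg 4: -60.152° → +178.098°, shortest Δλ = -121.75° (west) — crosses 180°.
Total crossings: 2.

2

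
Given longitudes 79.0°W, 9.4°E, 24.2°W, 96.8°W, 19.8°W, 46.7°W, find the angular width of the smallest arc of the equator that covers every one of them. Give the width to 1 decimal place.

Sort the longitudes: -96.8°, -79.0°, -46.7°, -24.2°, -19.8°, +9.4°.
Eastward gaps between consecutive values (wrapping around): 17.8°, 32.3°, 22.5°, 4.4°, 29.2°, 253.8°.
Largest gap = 253.8° ⇒ minimal covering band is its complement: 360° − 253.8° = 106.2°.
Band runs from -96.8° eastward to +9.4°.

106.2°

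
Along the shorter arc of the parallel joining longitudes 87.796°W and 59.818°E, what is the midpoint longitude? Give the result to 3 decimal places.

Signed shortest Δλ from -87.796° to +59.818° is +147.614°.
Midpoint longitude = -87.796° + (+147.614°)/2 = -87.796° + 73.807° = -13.989°.

13.989°W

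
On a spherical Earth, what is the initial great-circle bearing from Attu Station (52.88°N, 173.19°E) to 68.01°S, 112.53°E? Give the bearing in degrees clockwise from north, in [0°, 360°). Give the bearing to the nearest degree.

Δλ = 112.53 − 173.19 = -60.66°.
θ = atan2( sin Δλ · cos φ₂ , cos φ₁ · sin φ₂ − sin φ₁ · cos φ₂ · cos Δλ )
  = atan2(-0.32641, -0.70588) = -155.183° → normalised to [0°, 360°): 204.817°.

205°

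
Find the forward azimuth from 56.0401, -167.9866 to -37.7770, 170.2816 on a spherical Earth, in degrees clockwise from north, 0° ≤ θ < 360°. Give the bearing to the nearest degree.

197°

Δλ = 170.2816 − -167.9866 = 338.2682°; wrapped into (−180°, 180°]: -21.7318°.
θ = atan2( sin Δλ · cos φ₂ , cos φ₁ · sin φ₂ − sin φ₁ · cos φ₂ · cos Δλ )
  = atan2(-0.29266, -0.95119) = -162.898° → normalised to [0°, 360°): 197.102°.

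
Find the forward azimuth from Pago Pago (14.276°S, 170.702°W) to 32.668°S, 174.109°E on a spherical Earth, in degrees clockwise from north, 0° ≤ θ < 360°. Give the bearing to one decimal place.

Δλ = 174.109 − -170.702 = 344.811°; wrapped into (−180°, 180°]: -15.189°.
θ = atan2( sin Δλ · cos φ₂ , cos φ₁ · sin φ₂ − sin φ₁ · cos φ₂ · cos Δλ )
  = atan2(-0.22056, -0.32277) = -145.654° → normalised to [0°, 360°): 214.346°.

214.3°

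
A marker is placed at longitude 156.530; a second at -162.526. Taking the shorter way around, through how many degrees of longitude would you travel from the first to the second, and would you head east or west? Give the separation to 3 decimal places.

Raw difference: -162.526 − 156.530 = -319.056°.
Normalise into (−180°, 180°]: -319.056° + 360° = 40.944°.
Positive ⇒ the second point lies to the east; separation 40.944°.

40.944° east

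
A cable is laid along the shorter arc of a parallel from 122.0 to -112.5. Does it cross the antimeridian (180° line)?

Yes

Naïve |-112.5 − 122.0| = 234.5° > 180°, so the shorter arc goes the other way round — across 180°.
Signed shortest Δλ = ((-112.5 − 122.0 + 180) mod 360) − 180 = 125.5°.
Going east by 125.5° from +122.0° passes through 180° before reaching -112.5°.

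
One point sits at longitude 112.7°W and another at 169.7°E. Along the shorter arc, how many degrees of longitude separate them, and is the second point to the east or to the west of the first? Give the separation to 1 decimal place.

77.6° west

Raw difference: 169.7 − -112.7 = 282.4°.
Normalise into (−180°, 180°]: 282.4° − 360° = -77.6°.
Negative ⇒ the second point lies to the west; separation 77.6°.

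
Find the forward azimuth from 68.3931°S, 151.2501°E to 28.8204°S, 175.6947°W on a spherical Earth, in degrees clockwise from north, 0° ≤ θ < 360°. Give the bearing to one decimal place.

43.4°

Δλ = -175.6947 − 151.2501 = -326.9448°; wrapped into (−180°, 180°]: 33.0552°.
θ = atan2( sin Δλ · cos φ₂ , cos φ₁ · sin φ₂ − sin φ₁ · cos φ₂ · cos Δλ )
  = atan2(0.47789, 0.50521) = 43.408° → normalised to [0°, 360°): 43.408°.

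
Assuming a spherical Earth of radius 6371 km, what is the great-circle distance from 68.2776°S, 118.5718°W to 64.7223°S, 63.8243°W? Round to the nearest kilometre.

Δλ = -63.8243 − -118.5718 = 54.7475°.
Δφ = -64.7223 − -68.2776 = 3.5553°.
a = sin²(Δφ/2) + cos φ₁ · cos φ₂ · sin²(Δλ/2) = 0.034373.
c = 2·atan2(√a, √(1−a)) = 0.37296 rad → d = 6371·c ≈ 2376.12 km.

2376 km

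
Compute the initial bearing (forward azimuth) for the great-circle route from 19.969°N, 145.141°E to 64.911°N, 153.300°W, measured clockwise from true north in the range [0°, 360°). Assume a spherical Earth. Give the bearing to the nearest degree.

25°

Δλ = -153.300 − 145.141 = -298.441°; wrapped into (−180°, 180°]: 61.559°.
θ = atan2( sin Δλ · cos φ₂ , cos φ₁ · sin φ₂ − sin φ₁ · cos φ₂ · cos Δλ )
  = atan2(0.37285, 0.78223) = 25.485° → normalised to [0°, 360°): 25.485°.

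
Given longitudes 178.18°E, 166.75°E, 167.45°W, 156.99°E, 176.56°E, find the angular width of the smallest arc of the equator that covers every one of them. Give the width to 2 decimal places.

35.56°

Sort the longitudes: -167.45°, +156.99°, +166.75°, +176.56°, +178.18°.
Eastward gaps between consecutive values (wrapping around): 324.44°, 9.76°, 9.81°, 1.62°, 14.37°.
Largest gap = 324.44° ⇒ minimal covering band is its complement: 360° − 324.44° = 35.56°.
Band runs from +156.99° eastward to -167.45°, crossing the antimeridian.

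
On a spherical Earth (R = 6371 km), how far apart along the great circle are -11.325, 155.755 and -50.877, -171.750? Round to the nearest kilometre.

5294 km

Δλ = -171.750 − 155.755 = -327.505°; wrapped into (−180°, 180°]: 32.495°.
Δφ = -50.877 − -11.325 = -39.552°.
a = sin²(Δφ/2) + cos φ₁ · cos φ₂ · sin²(Δλ/2) = 0.162909.
c = 2·atan2(√a, √(1−a)) = 0.83094 rad → d = 6371·c ≈ 5293.92 km.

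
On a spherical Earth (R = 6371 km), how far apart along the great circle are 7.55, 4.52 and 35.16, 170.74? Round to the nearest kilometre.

15051 km

Δλ = 170.74 − 4.52 = 166.22°.
Δφ = 35.16 − 7.55 = 27.61°.
a = sin²(Δφ/2) + cos φ₁ · cos φ₂ · sin²(Δλ/2) = 0.855735.
c = 2·atan2(√a, √(1−a)) = 2.36238 rad → d = 6371·c ≈ 15050.74 km.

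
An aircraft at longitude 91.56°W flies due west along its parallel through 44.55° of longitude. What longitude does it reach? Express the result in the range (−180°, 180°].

136.11°W

Start at -91.56°; shift −44.55° → -136.11°.
-136.11° already lies in (−180°, 180°].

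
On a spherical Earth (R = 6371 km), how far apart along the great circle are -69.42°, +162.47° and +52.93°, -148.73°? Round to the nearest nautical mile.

Δλ = -148.73 − 162.47 = -311.20°; wrapped into (−180°, 180°]: 48.80°.
Δφ = 52.93 − -69.42 = 122.35°.
a = sin²(Δφ/2) + cos φ₁ · cos φ₂ · sin²(Δλ/2) = 0.803705.
c = 2·atan2(√a, √(1−a)) = 2.22359 rad → d = 6371·c ≈ 14166.51 km ≈ 7649.30 nmi.

7649 nmi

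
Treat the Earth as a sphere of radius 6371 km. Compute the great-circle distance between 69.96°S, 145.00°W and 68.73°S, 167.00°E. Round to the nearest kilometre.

Δλ = 167.00 − -145.00 = 312.00°; wrapped into (−180°, 180°]: -48.00°.
Δφ = -68.73 − -69.96 = 1.23°.
a = sin²(Δφ/2) + cos φ₁ · cos φ₂ · sin²(Δλ/2) = 0.020680.
c = 2·atan2(√a, √(1−a)) = 0.28861 rad → d = 6371·c ≈ 1838.76 km.

1839 km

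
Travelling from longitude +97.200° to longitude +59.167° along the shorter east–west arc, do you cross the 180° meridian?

Signed shortest Δλ = ((59.167 − 97.200 + 180) mod 360) − 180 = -38.033°.
Going west by 38.033° from +97.200° reaches +59.167° without touching 180°.

No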